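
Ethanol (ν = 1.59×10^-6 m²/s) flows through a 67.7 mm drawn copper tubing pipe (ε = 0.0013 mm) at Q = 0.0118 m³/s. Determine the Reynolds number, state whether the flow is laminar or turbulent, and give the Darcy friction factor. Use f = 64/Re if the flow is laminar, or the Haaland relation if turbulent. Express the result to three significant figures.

Re ≈ 1.40×10^5; turbulent; f ≈ 0.0167

V = 4Q/(πD²) = 3.278 m/s
Re = VD/ν = 3.278·0.0677/1.59×10^-6 = 1.40×10^5
Re > 4000 → turbulent; ε/D = 1.92×10^-5
Haaland: f = 0.01674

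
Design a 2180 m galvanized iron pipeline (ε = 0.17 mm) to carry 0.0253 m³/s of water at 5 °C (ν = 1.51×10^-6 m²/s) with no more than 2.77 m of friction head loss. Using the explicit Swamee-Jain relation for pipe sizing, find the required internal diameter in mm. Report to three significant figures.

Swamee-Jain (Type III): D = 0.66·[ε^1.25·(LQ²/(gh_f))^4.75 + ν·Q^9.4·(L/(gh_f))^5.2]^0.04
LQ²/(gh_f) = 0.05135; L/(gh_f) = 80.22
Term 1 = ε^1.25·(…)^4.75 = 1.46×10^-11; Term 2 = ν·Q^9.4·(…)^5.2 = 1.18×10^-11
D = 0.66·(1.46×10^-11 + 1.18×10^-11)^0.04 = 0.2491 m = 249 mm
Check: V = 0.519 m/s, Re = 8.56×10^4, f = 0.02156, h_f = 2.59 m ≈ 2.77 m ✓

D ≈ 249 mm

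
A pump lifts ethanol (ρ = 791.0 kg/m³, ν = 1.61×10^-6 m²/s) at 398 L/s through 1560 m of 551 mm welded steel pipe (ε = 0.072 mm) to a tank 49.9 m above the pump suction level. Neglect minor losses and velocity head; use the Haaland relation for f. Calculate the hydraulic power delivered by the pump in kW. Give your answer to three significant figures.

P_hyd ≈ 172 kW

V = 4Q/(πD²) = 1.669 m/s; Re = 5.71×10^5; ε/D = 1.31×10^-4; f = 0.01441
h_f = f(L/D)V²/2g = 5.792 m
Total head H = z + h_f = 49.9 + 5.792 = 55.69 m
P_hyd = ρgQH = 791.0·9.81·0.398·55.69 = 172.0 kW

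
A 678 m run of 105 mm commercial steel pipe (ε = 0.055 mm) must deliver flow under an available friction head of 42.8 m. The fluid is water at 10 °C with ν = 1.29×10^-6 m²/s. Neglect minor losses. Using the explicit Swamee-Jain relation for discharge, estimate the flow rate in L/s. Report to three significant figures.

Swamee-Jain (Type II): Q = -0.965·√(gD⁵h_f/L)·ln[ε/(3.7D) + √(3.17ν²L/(gD³h_f))]
√(gD⁵h_f/L) = √(9.81·0.105⁵·42.8/678) = 0.002811
ε/(3.7D) = 1.42×10^-4; √(3.17ν²L/(gD³h_f)) = 8.58×10^-5
Q = -0.965·0.002811·ln(2.274×10^-4) = 0.02276 m³/s
Check: V = 2.63 m/s, Re = 2.14×10^5, f = 0.01895, h_f = 43.1 m ≈ 42.8 m ✓

Q ≈ 22.8 L/s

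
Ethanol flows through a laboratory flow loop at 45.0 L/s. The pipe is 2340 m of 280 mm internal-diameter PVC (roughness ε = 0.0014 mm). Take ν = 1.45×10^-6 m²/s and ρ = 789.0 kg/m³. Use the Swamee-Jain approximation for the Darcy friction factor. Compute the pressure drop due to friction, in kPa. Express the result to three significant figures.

V = 4Q/(πD²) = 4·0.0450/(π·0.280²) = 0.7308 m/s
Re = VD/ν = 0.7308·0.280/1.45×10^-6 = 1.41×10^5 → turbulent
ε/D = 0.0014/280 = 5.00×10^-6
Swamee-Jain: f = 0.01668
h_f = f(L/D)V²/(2g) = 0.01668·(2340/0.280)·0.7308²/(2·9.81) = 3.795 m
Δp = ρg·h_f = 789.0·9.81·3.795 = 29.37 kPa

Δp ≈ 29.4 kPa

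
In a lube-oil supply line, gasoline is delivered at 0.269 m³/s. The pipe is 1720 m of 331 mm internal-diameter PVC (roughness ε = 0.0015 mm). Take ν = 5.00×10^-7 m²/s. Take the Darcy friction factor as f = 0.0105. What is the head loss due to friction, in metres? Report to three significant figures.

h_f ≈ 27.2 m

V = 4Q/(πD²) = 4·0.269/(π·0.331²) = 3.126 m/s
h_f = f(L/D)V²/(2g) = 0.01050·(1720/0.331)·3.126²/(2·9.81) = 27.18 m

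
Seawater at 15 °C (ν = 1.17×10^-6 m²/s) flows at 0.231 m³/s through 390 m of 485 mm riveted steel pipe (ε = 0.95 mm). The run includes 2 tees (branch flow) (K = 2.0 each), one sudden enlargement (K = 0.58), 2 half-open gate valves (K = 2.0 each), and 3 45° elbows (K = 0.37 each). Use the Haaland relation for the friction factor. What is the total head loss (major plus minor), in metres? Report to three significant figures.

H_L ≈ 2.29 m

V = 4Q/(πD²) = 1.250 m/s; V²/2g = 0.07969 m
Re = 5.18×10^5, ε/D = 0.00196 → f = 0.02365 (Haaland)
Major: h_f = f(L/D)·V²/2g = 0.02365·804.1·0.07969 = 1.516 m
Minor: ΣK = 9.69; h_m = ΣK·V²/2g = 0.7722 m
Total H_L = 1.516 + 0.7722 = 2.288 m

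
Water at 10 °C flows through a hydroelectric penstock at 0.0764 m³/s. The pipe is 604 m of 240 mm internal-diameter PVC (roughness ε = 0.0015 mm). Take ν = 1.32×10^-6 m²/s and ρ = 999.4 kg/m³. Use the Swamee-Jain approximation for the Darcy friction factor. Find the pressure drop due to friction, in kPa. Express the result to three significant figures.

Δp ≈ 51.6 kPa

V = 4Q/(πD²) = 4·0.0764/(π·0.240²) = 1.689 m/s
Re = VD/ν = 1.689·0.240/1.32×10^-6 = 3.07×10^5 → turbulent
ε/D = 0.0015/240 = 6.25×10^-6
Swamee-Jain: f = 0.01439
h_f = f(L/D)V²/(2g) = 0.01439·(604/0.240)·1.689²/(2·9.81) = 5.263 m
Δp = ρg·h_f = 999.4·9.81·5.263 = 51.60 kPa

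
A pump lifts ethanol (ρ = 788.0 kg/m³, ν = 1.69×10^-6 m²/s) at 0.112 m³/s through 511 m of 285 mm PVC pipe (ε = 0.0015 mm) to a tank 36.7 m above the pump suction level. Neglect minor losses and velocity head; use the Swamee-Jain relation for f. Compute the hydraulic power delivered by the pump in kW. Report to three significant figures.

V = 4Q/(πD²) = 1.756 m/s; Re = 2.96×10^5; ε/D = 5.26×10^-6; f = 0.01447
h_f = f(L/D)V²/2g = 4.076 m
Total head H = z + h_f = 36.7 + 4.076 = 40.78 m
P_hyd = ρgQH = 788.0·9.81·0.112·40.78 = 35.30 kW

P_hyd ≈ 35.3 kW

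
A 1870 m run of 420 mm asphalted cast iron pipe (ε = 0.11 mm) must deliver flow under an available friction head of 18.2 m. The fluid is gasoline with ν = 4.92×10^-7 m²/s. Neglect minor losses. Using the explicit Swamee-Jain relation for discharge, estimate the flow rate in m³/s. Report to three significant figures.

Swamee-Jain (Type II): Q = -0.965·√(gD⁵h_f/L)·ln[ε/(3.7D) + √(3.17ν²L/(gD³h_f))]
√(gD⁵h_f/L) = √(9.81·0.420⁵·18.2/1870) = 0.03532
ε/(3.7D) = 7.08×10^-5; √(3.17ν²L/(gD³h_f)) = 1.04×10^-5
Q = -0.965·0.03532·ln(8.120×10^-5) = 0.3211 m³/s
Check: V = 2.32 m/s, Re = 1.98×10^6, f = 0.01502, h_f = 18.3 m ≈ 18.2 m ✓

Q ≈ 0.321 m³/s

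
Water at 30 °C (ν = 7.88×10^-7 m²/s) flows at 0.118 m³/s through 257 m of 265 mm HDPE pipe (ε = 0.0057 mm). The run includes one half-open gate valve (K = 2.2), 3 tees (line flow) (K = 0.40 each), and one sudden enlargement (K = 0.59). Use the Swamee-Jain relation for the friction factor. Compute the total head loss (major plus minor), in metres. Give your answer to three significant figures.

H_L ≈ 3.80 m

V = 4Q/(πD²) = 2.139 m/s; V²/2g = 0.2333 m
Re = 7.19×10^5, ε/D = 2.15×10^-5 → f = 0.01270 (Swamee-Jain)
Major: h_f = f(L/D)·V²/2g = 0.01270·969.8·0.2333 = 2.873 m
Minor: ΣK = 3.99; h_m = ΣK·V²/2g = 0.9308 m
Total H_L = 2.873 + 0.9308 = 3.804 m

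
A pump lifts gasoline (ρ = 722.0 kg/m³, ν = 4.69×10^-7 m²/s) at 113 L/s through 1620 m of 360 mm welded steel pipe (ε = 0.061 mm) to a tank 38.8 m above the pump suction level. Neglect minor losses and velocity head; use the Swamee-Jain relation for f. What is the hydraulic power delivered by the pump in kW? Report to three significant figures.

P_hyd ≈ 34.4 kW

V = 4Q/(πD²) = 1.110 m/s; Re = 8.52×10^5; ε/D = 1.69×10^-4; f = 0.01458
h_f = f(L/D)V²/2g = 4.120 m
Total head H = z + h_f = 38.8 + 4.120 = 42.92 m
P_hyd = ρgQH = 722.0·9.81·0.113·42.92 = 34.35 kW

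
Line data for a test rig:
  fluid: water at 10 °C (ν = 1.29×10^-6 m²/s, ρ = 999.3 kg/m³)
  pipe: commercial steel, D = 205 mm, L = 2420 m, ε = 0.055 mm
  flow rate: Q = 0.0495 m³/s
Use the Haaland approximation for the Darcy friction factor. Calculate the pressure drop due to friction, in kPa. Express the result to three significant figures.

V = 4Q/(πD²) = 4·0.0495/(π·0.205²) = 1.500 m/s
Re = VD/ν = 1.500·0.205/1.29×10^-6 = 2.38×10^5 → turbulent
ε/D = 0.055/205 = 2.68×10^-4
Haaland: f = 0.01697
h_f = f(L/D)V²/(2g) = 0.01697·(2420/0.205)·1.500²/(2·9.81) = 22.96 m
Δp = ρg·h_f = 999.3·9.81·22.96 = 225.1 kPa

Δp ≈ 225 kPa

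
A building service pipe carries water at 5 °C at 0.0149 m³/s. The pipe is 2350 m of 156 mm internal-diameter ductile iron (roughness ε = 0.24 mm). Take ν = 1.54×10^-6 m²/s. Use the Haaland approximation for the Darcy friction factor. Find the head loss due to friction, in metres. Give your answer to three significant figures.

h_f ≈ 11.2 m

V = 4Q/(πD²) = 4·0.0149/(π·0.156²) = 0.7796 m/s
Re = VD/ν = 0.7796·0.156/1.54×10^-6 = 7.90×10^4 → turbulent
ε/D = 0.24/156 = 0.00154
Haaland: f = 0.02410
h_f = f(L/D)V²/(2g) = 0.02410·(2350/0.156)·0.7796²/(2·9.81) = 11.25 m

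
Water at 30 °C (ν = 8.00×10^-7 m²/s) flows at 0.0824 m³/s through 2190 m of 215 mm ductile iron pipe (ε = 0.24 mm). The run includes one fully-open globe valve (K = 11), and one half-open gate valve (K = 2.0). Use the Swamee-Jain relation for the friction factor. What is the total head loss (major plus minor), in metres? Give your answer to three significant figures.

H_L ≈ 58.9 m

V = 4Q/(πD²) = 2.270 m/s; V²/2g = 0.2626 m
Re = 6.10×10^5, ε/D = 0.00112 → f = 0.02074 (Swamee-Jain)
Major: h_f = f(L/D)·V²/2g = 0.02074·10186·0.2626 = 55.47 m
Minor: ΣK = 13.0; h_m = ΣK·V²/2g = 3.413 m
Total H_L = 55.47 + 3.413 = 58.88 m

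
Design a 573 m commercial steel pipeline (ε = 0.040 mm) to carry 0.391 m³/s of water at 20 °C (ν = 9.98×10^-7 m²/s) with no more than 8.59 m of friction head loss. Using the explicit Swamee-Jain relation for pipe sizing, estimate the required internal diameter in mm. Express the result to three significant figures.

D ≈ 410 mm

Swamee-Jain (Type III): D = 0.66·[ε^1.25·(LQ²/(gh_f))^4.75 + ν·Q^9.4·(L/(gh_f))^5.2]^0.04
LQ²/(gh_f) = 1.040; L/(gh_f) = 6.800
Term 1 = ε^1.25·(…)^4.75 = 3.82×10^-6; Term 2 = ν·Q^9.4·(…)^5.2 = 3.12×10^-6
D = 0.66·(3.82×10^-6 + 3.12×10^-6)^0.04 = 0.4104 m = 410 mm
Check: V = 2.96 m/s, Re = 1.22×10^6, f = 0.01326, h_f = 8.24 m ≈ 8.59 m ✓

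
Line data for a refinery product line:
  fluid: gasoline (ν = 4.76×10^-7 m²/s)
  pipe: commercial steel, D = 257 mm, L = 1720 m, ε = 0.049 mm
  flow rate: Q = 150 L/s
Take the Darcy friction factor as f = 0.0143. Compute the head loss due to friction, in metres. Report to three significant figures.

h_f ≈ 40.8 m

V = 4Q/(πD²) = 4·0.150/(π·0.257²) = 2.892 m/s
h_f = f(L/D)V²/(2g) = 0.01430·(1720/0.257)·2.892²/(2·9.81) = 40.79 m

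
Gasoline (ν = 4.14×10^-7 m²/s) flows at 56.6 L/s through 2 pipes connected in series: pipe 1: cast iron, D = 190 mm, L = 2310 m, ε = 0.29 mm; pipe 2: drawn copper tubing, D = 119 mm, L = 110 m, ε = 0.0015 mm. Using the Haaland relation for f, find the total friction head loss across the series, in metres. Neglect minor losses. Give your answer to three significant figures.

H ≈ 68.2 m

Pipe 1: V = 1.996 m/s, Re = 9.16×10^5, ε/D = 0.00153, f = 0.02208, h_1 = f(L/D)V²/2g = 54.53 m
Pipe 2: V = 5.089 m/s, Re = 1.46×10^6, ε/D = 1.26×10^-5, f = 0.01118, h_2 = f(L/D)V²/2g = 13.64 m
Series → Q common, losses add: H = Σh = 68.17 m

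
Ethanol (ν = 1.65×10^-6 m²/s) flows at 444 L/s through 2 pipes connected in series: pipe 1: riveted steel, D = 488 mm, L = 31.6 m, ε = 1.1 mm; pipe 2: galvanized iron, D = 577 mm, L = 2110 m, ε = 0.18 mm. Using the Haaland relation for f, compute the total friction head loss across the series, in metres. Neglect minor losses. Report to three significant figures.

H ≈ 9.10 m

Pipe 1: V = 2.374 m/s, Re = 7.02×10^5, ε/D = 0.00225, f = 0.02444, h_1 = f(L/D)V²/2g = 0.4546 m
Pipe 2: V = 1.698 m/s, Re = 5.94×10^5, ε/D = 3.12×10^-4, f = 0.01609, h_2 = f(L/D)V²/2g = 8.645 m
Series → Q common, losses add: H = Σh = 9.099 m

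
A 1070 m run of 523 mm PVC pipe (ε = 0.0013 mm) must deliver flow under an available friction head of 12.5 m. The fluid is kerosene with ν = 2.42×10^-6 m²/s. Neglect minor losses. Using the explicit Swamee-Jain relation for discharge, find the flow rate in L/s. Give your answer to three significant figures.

Swamee-Jain (Type II): Q = -0.965·√(gD⁵h_f/L)·ln[ε/(3.7D) + √(3.17ν²L/(gD³h_f))]
√(gD⁵h_f/L) = √(9.81·0.523⁵·12.5/1070) = 0.06697
ε/(3.7D) = 6.72×10^-7; √(3.17ν²L/(gD³h_f)) = 3.37×10^-5
Q = -0.965·0.06697·ln(3.432×10^-5) = 0.6643 m³/s
Check: V = 3.09 m/s, Re = 6.68×10^5, f = 0.01249, h_f = 12.4 m ≈ 12.5 m ✓

Q ≈ 664 L/s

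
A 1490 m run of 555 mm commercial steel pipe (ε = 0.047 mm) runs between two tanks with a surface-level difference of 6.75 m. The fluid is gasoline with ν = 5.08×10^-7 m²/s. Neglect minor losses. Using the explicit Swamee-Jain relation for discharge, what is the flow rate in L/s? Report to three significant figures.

Q ≈ 481 L/s

Swamee-Jain (Type II): Q = -0.965·√(gD⁵h_f/L)·ln[ε/(3.7D) + √(3.17ν²L/(gD³h_f))]
√(gD⁵h_f/L) = √(9.81·0.555⁵·6.75/1490) = 0.04838
ε/(3.7D) = 2.29×10^-5; √(3.17ν²L/(gD³h_f)) = 1.04×10^-5
Q = -0.965·0.04838·ln(3.326×10^-5) = 0.4813 m³/s
Check: V = 1.99 m/s, Re = 2.17×10^6, f = 0.01254, h_f = 6.79 m ≈ 6.75 m ✓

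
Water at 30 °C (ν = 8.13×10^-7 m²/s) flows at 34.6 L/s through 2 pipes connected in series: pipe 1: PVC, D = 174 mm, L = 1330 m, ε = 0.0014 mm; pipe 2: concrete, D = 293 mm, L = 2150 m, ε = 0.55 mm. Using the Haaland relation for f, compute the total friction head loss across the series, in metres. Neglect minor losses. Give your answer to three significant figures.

H ≈ 14.2 m

Pipe 1: V = 1.455 m/s, Re = 3.11×10^5, ε/D = 8.05×10^-6, f = 0.01431, h_1 = f(L/D)V²/2g = 11.80 m
Pipe 2: V = 0.5132 m/s, Re = 1.85×10^5, ε/D = 0.00188, f = 0.02396, h_2 = f(L/D)V²/2g = 2.360 m
Series → Q common, losses add: H = Σh = 14.16 m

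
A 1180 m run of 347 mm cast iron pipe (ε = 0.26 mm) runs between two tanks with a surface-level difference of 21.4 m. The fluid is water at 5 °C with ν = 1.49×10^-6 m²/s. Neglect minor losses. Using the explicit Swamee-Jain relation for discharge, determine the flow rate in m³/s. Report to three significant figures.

Q ≈ 0.241 m³/s

Swamee-Jain (Type II): Q = -0.965·√(gD⁵h_f/L)·ln[ε/(3.7D) + √(3.17ν²L/(gD³h_f))]
√(gD⁵h_f/L) = √(9.81·0.347⁵·21.4/1180) = 0.02992
ε/(3.7D) = 2.03×10^-4; √(3.17ν²L/(gD³h_f)) = 3.08×10^-5
Q = -0.965·0.02992·ln(2.333×10^-4) = 0.2415 m³/s
Check: V = 2.55 m/s, Re = 5.95×10^5, f = 0.01906, h_f = 21.5 m ≈ 21.4 m ✓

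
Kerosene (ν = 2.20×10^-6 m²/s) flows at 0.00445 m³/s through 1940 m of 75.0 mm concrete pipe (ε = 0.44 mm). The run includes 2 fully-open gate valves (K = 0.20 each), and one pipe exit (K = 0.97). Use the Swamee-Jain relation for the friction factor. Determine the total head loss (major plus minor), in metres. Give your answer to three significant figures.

V = 4Q/(πD²) = 1.007 m/s; V²/2g = 0.05171 m
Re = 3.43×10^4, ε/D = 0.00587 → f = 0.03465 (Swamee-Jain)
Major: h_f = f(L/D)·V²/2g = 0.03465·25867·0.05171 = 46.35 m
Minor: ΣK = 1.37; h_m = ΣK·V²/2g = 0.07085 m
Total H_L = 46.35 + 0.07085 = 46.42 m

H_L ≈ 46.4 m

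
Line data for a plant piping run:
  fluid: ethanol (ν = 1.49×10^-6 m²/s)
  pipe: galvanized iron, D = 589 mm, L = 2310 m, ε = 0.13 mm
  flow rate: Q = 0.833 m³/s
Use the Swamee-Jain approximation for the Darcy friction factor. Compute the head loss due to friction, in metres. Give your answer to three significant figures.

V = 4Q/(πD²) = 4·0.833/(π·0.589²) = 3.057 m/s
Re = VD/ν = 3.057·0.589/1.49×10^-6 = 1.21×10^6 → turbulent
ε/D = 0.13/589 = 2.21×10^-4
Swamee-Jain: f = 0.01485
h_f = f(L/D)V²/(2g) = 0.01485·(2310/0.589)·3.057²/(2·9.81) = 27.75 m

h_f ≈ 27.7 m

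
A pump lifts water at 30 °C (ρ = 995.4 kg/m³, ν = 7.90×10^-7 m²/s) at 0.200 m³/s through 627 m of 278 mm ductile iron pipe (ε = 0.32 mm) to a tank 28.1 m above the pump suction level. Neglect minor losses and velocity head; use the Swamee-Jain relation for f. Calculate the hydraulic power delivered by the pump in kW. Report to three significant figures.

P_hyd ≈ 105 kW

V = 4Q/(πD²) = 3.295 m/s; Re = 1.16×10^6; ε/D = 0.00115; f = 0.02064
h_f = f(L/D)V²/2g = 25.76 m
Total head H = z + h_f = 28.1 + 25.76 = 53.86 m
P_hyd = ρgQH = 995.4·9.81·0.200·53.86 = 105.2 kW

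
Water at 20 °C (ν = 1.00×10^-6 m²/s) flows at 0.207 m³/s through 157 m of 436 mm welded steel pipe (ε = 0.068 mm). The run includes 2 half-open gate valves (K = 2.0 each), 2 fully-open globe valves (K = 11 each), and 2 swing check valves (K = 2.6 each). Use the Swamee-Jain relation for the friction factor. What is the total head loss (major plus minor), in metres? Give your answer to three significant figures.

H_L ≈ 3.58 m

V = 4Q/(πD²) = 1.386 m/s; V²/2g = 0.09798 m
Re = 6.04×10^5, ε/D = 1.56×10^-4 → f = 0.01482 (Swamee-Jain)
Major: h_f = f(L/D)·V²/2g = 0.01482·360.1·0.09798 = 0.5228 m
Minor: ΣK = 31.2; h_m = ΣK·V²/2g = 3.057 m
Total H_L = 0.5228 + 3.057 = 3.580 m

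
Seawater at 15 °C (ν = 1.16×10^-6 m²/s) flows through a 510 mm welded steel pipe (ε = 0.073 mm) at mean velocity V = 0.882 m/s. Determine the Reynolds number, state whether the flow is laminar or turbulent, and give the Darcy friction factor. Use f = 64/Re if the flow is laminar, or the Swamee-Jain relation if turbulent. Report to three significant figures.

Re = VD/ν = 0.8820·0.510/1.16×10^-6 = 3.88×10^5
Re > 4000 → turbulent; ε/D = 1.43×10^-4
Swamee-Jain: f = 0.01536

Re ≈ 3.88×10^5; turbulent; f ≈ 0.0154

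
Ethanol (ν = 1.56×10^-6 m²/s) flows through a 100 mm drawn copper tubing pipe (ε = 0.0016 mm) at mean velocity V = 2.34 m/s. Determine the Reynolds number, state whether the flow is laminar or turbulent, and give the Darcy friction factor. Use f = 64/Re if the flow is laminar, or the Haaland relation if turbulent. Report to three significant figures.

Re ≈ 1.50×10^5; turbulent; f ≈ 0.0165

Re = VD/ν = 2.340·0.100/1.56×10^-6 = 1.50×10^5
Re > 4000 → turbulent; ε/D = 1.60×10^-5
Haaland: f = 0.01649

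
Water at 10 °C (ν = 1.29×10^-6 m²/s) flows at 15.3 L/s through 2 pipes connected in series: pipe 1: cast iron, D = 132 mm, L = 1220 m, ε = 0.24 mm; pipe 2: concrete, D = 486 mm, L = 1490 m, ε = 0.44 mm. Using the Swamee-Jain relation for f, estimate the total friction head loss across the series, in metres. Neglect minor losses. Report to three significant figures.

H ≈ 14.5 m

Pipe 1: V = 1.118 m/s, Re = 1.14×10^5, ε/D = 0.00182, f = 0.02464, h_1 = f(L/D)V²/2g = 14.51 m
Pipe 2: V = 0.08248 m/s, Re = 3.11×10^4, ε/D = 9.05×10^-4, f = 0.02574, h_2 = f(L/D)V²/2g = 0.02736 m
Series → Q common, losses add: H = Σh = 14.53 m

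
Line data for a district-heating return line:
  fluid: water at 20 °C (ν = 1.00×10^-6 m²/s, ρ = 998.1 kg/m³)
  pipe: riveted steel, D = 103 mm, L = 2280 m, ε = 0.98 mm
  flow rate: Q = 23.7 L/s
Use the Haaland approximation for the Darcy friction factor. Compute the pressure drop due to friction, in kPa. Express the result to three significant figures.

Δp ≈ 3360 kPa

V = 4Q/(πD²) = 4·0.0237/(π·0.103²) = 2.844 m/s
Re = VD/ν = 2.844·0.103/1.00×10^-6 = 2.93×10^5 → turbulent
ε/D = 0.98/103 = 0.00951
Haaland: f = 0.03755
h_f = f(L/D)V²/(2g) = 0.03755·(2280/0.103)·2.844²/(2·9.81) = 342.7 m
Δp = ρg·h_f = 998.1·9.81·342.7 = 3356 kPa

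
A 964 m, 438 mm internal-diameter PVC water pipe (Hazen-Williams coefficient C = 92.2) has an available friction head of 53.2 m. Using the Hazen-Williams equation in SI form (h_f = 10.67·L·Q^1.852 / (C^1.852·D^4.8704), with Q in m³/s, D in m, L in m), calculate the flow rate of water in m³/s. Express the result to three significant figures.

Rearranging: Q = [h_f·C^1.852·D^4.8704 / (10.67·L)]^(1/1.852)
Q = [53.2·92.2^1.852·0.438^4.8704 / (10.67·964)]^0.540 = 0.6129 m³/s

Q ≈ 0.613 m³/s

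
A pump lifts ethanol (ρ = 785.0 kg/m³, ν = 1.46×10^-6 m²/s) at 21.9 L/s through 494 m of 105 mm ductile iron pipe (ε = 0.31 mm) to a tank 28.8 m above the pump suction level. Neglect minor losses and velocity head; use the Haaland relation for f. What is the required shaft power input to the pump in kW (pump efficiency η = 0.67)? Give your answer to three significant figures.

P_shaft ≈ 17.6 kW

V = 4Q/(πD²) = 2.529 m/s; Re = 1.82×10^5; ε/D = 0.00295; f = 0.02677
h_f = f(L/D)V²/2g = 41.06 m
Total head H = z + h_f = 28.8 + 41.06 = 69.86 m
P_hyd = ρgQH = 785.0·9.81·0.0219·69.86 = 11.78 kW
P_shaft = P_hyd/η = 11.78/0.67 = 17.58 kW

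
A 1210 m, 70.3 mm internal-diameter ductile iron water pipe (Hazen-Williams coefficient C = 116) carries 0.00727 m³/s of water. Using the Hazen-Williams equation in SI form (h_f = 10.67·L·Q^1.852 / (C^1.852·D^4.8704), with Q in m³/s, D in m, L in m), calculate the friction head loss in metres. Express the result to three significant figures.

h_f = 10.67·1210·0.00727^1.852 / (116^1.852·0.0703^4.8704) = 87.68 m

h_f ≈ 87.7 m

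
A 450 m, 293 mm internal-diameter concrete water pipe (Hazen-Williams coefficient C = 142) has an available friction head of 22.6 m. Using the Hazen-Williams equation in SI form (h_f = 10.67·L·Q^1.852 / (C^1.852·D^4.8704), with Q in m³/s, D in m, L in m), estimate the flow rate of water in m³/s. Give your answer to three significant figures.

Q ≈ 0.312 m³/s

Rearranging: Q = [h_f·C^1.852·D^4.8704 / (10.67·L)]^(1/1.852)
Q = [22.6·142^1.852·0.293^4.8704 / (10.67·450)]^0.540 = 0.3116 m³/s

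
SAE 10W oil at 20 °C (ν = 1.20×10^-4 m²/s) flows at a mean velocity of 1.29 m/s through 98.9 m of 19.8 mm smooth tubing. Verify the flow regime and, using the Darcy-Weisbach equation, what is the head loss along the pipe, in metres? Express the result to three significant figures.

Re = VD/ν = 1.29·0.01980/1.20×10^-4 = 213 → laminar (Re < 2300)
f = 64/Re = 0.3007
h_f = f(L/D)V²/(2g) = 0.3007·(98.9/0.01980)·1.29²/(2·9.81) = 127.4 m

h_f ≈ 127 m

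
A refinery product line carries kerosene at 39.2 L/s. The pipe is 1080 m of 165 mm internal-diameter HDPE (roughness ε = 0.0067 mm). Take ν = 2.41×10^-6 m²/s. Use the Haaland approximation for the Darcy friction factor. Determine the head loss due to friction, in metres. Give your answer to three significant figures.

V = 4Q/(πD²) = 4·0.0392/(π·0.165²) = 1.833 m/s
Re = VD/ν = 1.833·0.165/2.41×10^-6 = 1.26×10^5 → turbulent
ε/D = 0.0067/165 = 4.06×10^-5
Haaland: f = 0.01720
h_f = f(L/D)V²/(2g) = 0.01720·(1080/0.165)·1.833²/(2·9.81) = 19.29 m

h_f ≈ 19.3 m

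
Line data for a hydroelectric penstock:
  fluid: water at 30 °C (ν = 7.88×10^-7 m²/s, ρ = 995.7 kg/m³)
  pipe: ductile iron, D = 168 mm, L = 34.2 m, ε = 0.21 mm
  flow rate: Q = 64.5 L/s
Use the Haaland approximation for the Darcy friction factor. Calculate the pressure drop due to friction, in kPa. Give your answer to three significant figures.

V = 4Q/(πD²) = 4·0.0645/(π·0.168²) = 2.910 m/s
Re = VD/ν = 2.910·0.168/7.88×10^-7 = 6.20×10^5 → turbulent
ε/D = 0.21/168 = 0.00125
Haaland: f = 0.02115
h_f = f(L/D)V²/(2g) = 0.02115·(34.2/0.168)·2.910²/(2·9.81) = 1.858 m
Δp = ρg·h_f = 995.7·9.81·1.858 = 18.15 kPa

Δp ≈ 18.1 kPa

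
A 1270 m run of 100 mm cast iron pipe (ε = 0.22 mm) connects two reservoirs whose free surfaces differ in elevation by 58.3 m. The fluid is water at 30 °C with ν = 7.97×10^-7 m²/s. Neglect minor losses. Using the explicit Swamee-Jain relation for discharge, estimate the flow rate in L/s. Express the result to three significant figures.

Swamee-Jain (Type II): Q = -0.965·√(gD⁵h_f/L)·ln[ε/(3.7D) + √(3.17ν²L/(gD³h_f))]
√(gD⁵h_f/L) = √(9.81·0.100⁵·58.3/1270) = 0.002122
ε/(3.7D) = 5.95×10^-4; √(3.17ν²L/(gD³h_f)) = 6.69×10^-5
Q = -0.965·0.002122·ln(6.615×10^-4) = 0.01499 m³/s
Check: V = 1.91 m/s, Re = 2.40×10^5, f = 0.02489, h_f = 58.7 m ≈ 58.3 m ✓

Q ≈ 15.0 L/s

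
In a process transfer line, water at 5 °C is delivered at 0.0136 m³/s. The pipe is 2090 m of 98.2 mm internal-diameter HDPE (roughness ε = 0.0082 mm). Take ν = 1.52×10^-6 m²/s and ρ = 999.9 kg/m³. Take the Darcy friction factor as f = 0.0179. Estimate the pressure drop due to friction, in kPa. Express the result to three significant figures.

V = 4Q/(πD²) = 4·0.0136/(π·0.0982²) = 1.796 m/s
h_f = f(L/D)V²/(2g) = 0.01790·(2090/0.0982)·1.796²/(2·9.81) = 62.61 m
Δp = ρg·h_f = 999.9·9.81·62.61 = 614.1 kPa

Δp ≈ 614 kPa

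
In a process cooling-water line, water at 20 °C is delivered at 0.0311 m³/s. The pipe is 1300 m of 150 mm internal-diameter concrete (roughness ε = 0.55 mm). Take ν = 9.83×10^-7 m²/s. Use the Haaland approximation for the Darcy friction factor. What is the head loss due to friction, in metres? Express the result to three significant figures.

h_f ≈ 38.5 m

V = 4Q/(πD²) = 4·0.0311/(π·0.150²) = 1.760 m/s
Re = VD/ν = 1.760·0.150/9.83×10^-7 = 2.69×10^5 → turbulent
ε/D = 0.55/150 = 0.00367
Haaland: f = 0.02816
h_f = f(L/D)V²/(2g) = 0.02816·(1300/0.150)·1.760²/(2·9.81) = 38.52 m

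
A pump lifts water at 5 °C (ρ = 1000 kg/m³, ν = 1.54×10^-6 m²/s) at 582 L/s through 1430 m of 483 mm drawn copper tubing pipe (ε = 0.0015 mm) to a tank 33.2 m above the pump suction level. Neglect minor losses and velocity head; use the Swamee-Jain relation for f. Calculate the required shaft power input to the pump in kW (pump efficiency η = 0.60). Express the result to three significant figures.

P_shaft ≈ 485 kW

V = 4Q/(πD²) = 3.176 m/s; Re = 9.96×10^5; ε/D = 3.11×10^-6; f = 0.01169
h_f = f(L/D)V²/2g = 17.80 m
Total head H = z + h_f = 33.2 + 17.80 = 51.00 m
P_hyd = ρgQH = 1000·9.81·0.582·51.00 = 291.2 kW
P_shaft = P_hyd/η = 291.2/0.60 = 485.3 kW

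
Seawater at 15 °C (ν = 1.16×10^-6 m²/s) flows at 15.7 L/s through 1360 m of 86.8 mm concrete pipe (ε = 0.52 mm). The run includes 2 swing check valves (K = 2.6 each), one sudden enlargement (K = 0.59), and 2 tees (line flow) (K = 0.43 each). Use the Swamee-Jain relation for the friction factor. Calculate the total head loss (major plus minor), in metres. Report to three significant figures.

H_L ≈ 186 m

V = 4Q/(πD²) = 2.653 m/s; V²/2g = 0.3588 m
Re = 1.99×10^5, ε/D = 0.00599 → f = 0.03270 (Swamee-Jain)
Major: h_f = f(L/D)·V²/2g = 0.03270·15668·0.3588 = 183.8 m
Minor: ΣK = 6.65; h_m = ΣK·V²/2g = 2.386 m
Total H_L = 183.8 + 2.386 = 186.2 m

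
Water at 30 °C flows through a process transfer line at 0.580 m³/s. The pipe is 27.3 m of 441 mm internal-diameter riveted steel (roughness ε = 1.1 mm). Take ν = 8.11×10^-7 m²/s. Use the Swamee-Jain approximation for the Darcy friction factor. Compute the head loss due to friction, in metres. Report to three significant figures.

h_f ≈ 1.14 m

V = 4Q/(πD²) = 4·0.580/(π·0.441²) = 3.797 m/s
Re = VD/ν = 3.797·0.441/8.11×10^-7 = 2.06×10^6 → turbulent
ε/D = 1.1/441 = 0.00249
Swamee-Jain: f = 0.02498
h_f = f(L/D)V²/(2g) = 0.02498·(27.3/0.441)·3.797²/(2·9.81) = 1.136 m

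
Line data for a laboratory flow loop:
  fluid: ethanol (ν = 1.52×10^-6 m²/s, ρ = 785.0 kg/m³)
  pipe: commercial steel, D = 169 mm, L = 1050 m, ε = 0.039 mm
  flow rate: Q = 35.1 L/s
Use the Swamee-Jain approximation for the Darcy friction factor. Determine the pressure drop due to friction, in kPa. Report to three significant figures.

V = 4Q/(πD²) = 4·0.0351/(π·0.169²) = 1.565 m/s
Re = VD/ν = 1.565·0.169/1.52×10^-6 = 1.74×10^5 → turbulent
ε/D = 0.039/169 = 2.31×10^-4
Swamee-Jain: f = 0.01766
h_f = f(L/D)V²/(2g) = 0.01766·(1050/0.169)·1.565²/(2·9.81) = 13.69 m
Δp = ρg·h_f = 785.0·9.81·13.69 = 105.4 kPa

Δp ≈ 105 kPa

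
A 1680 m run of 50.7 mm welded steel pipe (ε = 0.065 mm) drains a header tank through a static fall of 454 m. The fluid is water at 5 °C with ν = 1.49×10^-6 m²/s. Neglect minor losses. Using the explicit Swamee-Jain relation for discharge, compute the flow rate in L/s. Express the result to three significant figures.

Q ≈ 6.93 L/s

Swamee-Jain (Type II): Q = -0.965·√(gD⁵h_f/L)·ln[ε/(3.7D) + √(3.17ν²L/(gD³h_f))]
√(gD⁵h_f/L) = √(9.81·0.0507⁵·454/1680) = 9.424×10^-4
ε/(3.7D) = 3.47×10^-4; √(3.17ν²L/(gD³h_f)) = 1.43×10^-4
Q = -0.965·9.424×10^-4·ln(4.892×10^-4) = 0.006932 m³/s
Check: V = 3.43 m/s, Re = 1.17×10^5, f = 0.02299, h_f = 458 m ≈ 454 m ✓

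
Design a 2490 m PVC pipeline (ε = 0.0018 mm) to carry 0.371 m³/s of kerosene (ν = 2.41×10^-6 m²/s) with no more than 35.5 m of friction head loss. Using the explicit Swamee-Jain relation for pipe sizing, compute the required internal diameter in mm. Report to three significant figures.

D ≈ 408 mm

Swamee-Jain (Type III): D = 0.66·[ε^1.25·(LQ²/(gh_f))^4.75 + ν·Q^9.4·(L/(gh_f))^5.2]^0.04
LQ²/(gh_f) = 0.9841; L/(gh_f) = 7.150
Term 1 = ε^1.25·(…)^4.75 = 6.11×10^-8; Term 2 = ν·Q^9.4·(…)^5.2 = 5.98×10^-6
D = 0.66·(6.11×10^-8 + 5.98×10^-6)^0.04 = 0.4081 m = 408 mm
Check: V = 2.84 m/s, Re = 4.80×10^5, f = 0.01326, h_f = 33.2 m ≈ 35.5 m ✓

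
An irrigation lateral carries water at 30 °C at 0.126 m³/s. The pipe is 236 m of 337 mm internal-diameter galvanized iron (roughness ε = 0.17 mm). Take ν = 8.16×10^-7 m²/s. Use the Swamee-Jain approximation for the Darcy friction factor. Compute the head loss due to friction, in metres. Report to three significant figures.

h_f ≈ 1.26 m

V = 4Q/(πD²) = 4·0.126/(π·0.337²) = 1.413 m/s
Re = VD/ν = 1.413·0.337/8.16×10^-7 = 5.83×10^5 → turbulent
ε/D = 0.17/337 = 5.04×10^-4
Swamee-Jain: f = 0.01768
h_f = f(L/D)V²/(2g) = 0.01768·(236/0.337)·1.413²/(2·9.81) = 1.259 m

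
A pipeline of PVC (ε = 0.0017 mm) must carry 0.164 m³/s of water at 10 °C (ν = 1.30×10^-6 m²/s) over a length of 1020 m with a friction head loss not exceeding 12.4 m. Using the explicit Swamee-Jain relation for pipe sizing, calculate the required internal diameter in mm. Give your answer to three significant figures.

D ≈ 303 mm

Swamee-Jain (Type III): D = 0.66·[ε^1.25·(LQ²/(gh_f))^4.75 + ν·Q^9.4·(L/(gh_f))^5.2]^0.04
LQ²/(gh_f) = 0.2255; L/(gh_f) = 8.385
Term 1 = ε^1.25·(…)^4.75 = 5.20×10^-11; Term 2 = ν·Q^9.4·(…)^5.2 = 3.43×10^-9
D = 0.66·(5.20×10^-11 + 3.43×10^-9)^0.04 = 0.3029 m = 303 mm
Check: V = 2.28 m/s, Re = 5.30×10^5, f = 0.01305, h_f = 11.6 m ≈ 12.4 m ✓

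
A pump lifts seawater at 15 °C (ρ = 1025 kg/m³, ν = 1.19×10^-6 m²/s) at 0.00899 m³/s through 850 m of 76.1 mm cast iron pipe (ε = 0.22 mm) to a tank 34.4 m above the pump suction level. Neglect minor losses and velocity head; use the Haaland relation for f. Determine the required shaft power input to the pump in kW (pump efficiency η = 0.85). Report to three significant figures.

V = 4Q/(πD²) = 1.977 m/s; Re = 1.26×10^5; ε/D = 0.00289; f = 0.02691
h_f = f(L/D)V²/2g = 59.84 m
Total head H = z + h_f = 34.4 + 59.84 = 94.24 m
P_hyd = ρgQH = 1025·9.81·0.00899·94.24 = 8.519 kW
P_shaft = P_hyd/η = 8.519/0.85 = 10.02 kW

P_shaft ≈ 10.0 kW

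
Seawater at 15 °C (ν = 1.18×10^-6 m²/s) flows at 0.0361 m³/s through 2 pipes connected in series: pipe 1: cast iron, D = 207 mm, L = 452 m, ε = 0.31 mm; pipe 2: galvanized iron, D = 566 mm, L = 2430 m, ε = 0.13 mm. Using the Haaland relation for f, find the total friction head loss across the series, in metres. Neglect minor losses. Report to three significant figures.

H ≈ 3.01 m

Pipe 1: V = 1.073 m/s, Re = 1.88×10^5, ε/D = 0.00150, f = 0.02277, h_1 = f(L/D)V²/2g = 2.916 m
Pipe 2: V = 0.1435 m/s, Re = 6.88×10^4, ε/D = 2.30×10^-4, f = 0.02014, h_2 = f(L/D)V²/2g = 0.09071 m
Series → Q common, losses add: H = Σh = 3.006 m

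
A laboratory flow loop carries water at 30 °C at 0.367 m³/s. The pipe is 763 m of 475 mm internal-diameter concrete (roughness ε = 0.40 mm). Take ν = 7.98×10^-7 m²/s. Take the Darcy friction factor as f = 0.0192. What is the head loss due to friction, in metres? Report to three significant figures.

V = 4Q/(πD²) = 4·0.367/(π·0.475²) = 2.071 m/s
h_f = f(L/D)V²/(2g) = 0.01920·(763/0.475)·2.071²/(2·9.81) = 6.742 m

h_f ≈ 6.74 m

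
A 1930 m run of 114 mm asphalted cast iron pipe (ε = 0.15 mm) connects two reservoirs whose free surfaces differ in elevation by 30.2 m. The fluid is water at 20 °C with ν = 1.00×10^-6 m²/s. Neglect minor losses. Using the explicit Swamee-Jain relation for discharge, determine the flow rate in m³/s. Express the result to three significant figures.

Q ≈ 0.0127 m³/s

Swamee-Jain (Type II): Q = -0.965·√(gD⁵h_f/L)·ln[ε/(3.7D) + √(3.17ν²L/(gD³h_f))]
√(gD⁵h_f/L) = √(9.81·0.114⁵·30.2/1930) = 0.001719
ε/(3.7D) = 3.56×10^-4; √(3.17ν²L/(gD³h_f)) = 1.18×10^-4
Q = -0.965·0.001719·ln(4.737×10^-4) = 0.01270 m³/s
Check: V = 1.24 m/s, Re = 1.42×10^5, f = 0.02280, h_f = 30.5 m ≈ 30.2 m ✓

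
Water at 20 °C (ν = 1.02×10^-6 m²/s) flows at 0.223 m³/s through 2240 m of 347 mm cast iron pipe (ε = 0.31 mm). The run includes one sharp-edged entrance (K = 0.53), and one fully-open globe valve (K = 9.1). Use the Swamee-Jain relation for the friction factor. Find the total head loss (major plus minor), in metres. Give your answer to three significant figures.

V = 4Q/(πD²) = 2.358 m/s; V²/2g = 0.2834 m
Re = 8.02×10^5, ε/D = 8.93×10^-4 → f = 0.01962 (Swamee-Jain)
Major: h_f = f(L/D)·V²/2g = 0.01962·6455·0.2834 = 35.89 m
Minor: ΣK = 9.63; h_m = ΣK·V²/2g = 2.729 m
Total H_L = 35.89 + 2.729 = 38.62 m

H_L ≈ 38.6 m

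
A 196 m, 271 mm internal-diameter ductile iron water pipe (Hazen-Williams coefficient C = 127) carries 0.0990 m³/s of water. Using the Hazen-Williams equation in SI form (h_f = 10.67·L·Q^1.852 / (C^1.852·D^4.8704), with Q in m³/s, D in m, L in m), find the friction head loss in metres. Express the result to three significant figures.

h_f = 10.67·196·0.0990^1.852 / (127^1.852·0.271^4.8704) = 2.117 m

h_f ≈ 2.12 m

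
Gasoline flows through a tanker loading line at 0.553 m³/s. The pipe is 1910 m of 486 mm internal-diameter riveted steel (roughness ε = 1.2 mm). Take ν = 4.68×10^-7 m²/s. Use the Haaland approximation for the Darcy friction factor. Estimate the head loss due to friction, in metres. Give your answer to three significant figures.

h_f ≈ 44.3 m

V = 4Q/(πD²) = 4·0.553/(π·0.486²) = 2.981 m/s
Re = VD/ν = 2.981·0.486/4.68×10^-7 = 3.10×10^6 → turbulent
ε/D = 1.2/486 = 0.00247
Haaland: f = 0.02489
h_f = f(L/D)V²/(2g) = 0.02489·(1910/0.486)·2.981²/(2·9.81) = 44.30 m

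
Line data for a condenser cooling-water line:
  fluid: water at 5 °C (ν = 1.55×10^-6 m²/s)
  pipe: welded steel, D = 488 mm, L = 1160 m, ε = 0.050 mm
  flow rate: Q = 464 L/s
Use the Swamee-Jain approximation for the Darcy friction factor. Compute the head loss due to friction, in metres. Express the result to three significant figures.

h_f ≈ 10.3 m

V = 4Q/(πD²) = 4·0.464/(π·0.488²) = 2.481 m/s
Re = VD/ν = 2.481·0.488/1.55×10^-6 = 7.81×10^5 → turbulent
ε/D = 0.050/488 = 1.02×10^-4
Swamee-Jain: f = 0.01384
h_f = f(L/D)V²/(2g) = 0.01384·(1160/0.488)·2.481²/(2·9.81) = 10.32 m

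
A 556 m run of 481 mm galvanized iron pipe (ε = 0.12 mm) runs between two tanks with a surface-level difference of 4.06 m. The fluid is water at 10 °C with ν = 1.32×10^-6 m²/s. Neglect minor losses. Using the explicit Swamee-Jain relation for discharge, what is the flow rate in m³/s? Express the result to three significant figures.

Q ≈ 0.384 m³/s

Swamee-Jain (Type II): Q = -0.965·√(gD⁵h_f/L)·ln[ε/(3.7D) + √(3.17ν²L/(gD³h_f))]
√(gD⁵h_f/L) = √(9.81·0.481⁵·4.06/556) = 0.04295
ε/(3.7D) = 6.74×10^-5; √(3.17ν²L/(gD³h_f)) = 2.63×10^-5
Q = -0.965·0.04295·ln(9.375×10^-5) = 0.3844 m³/s
Check: V = 2.12 m/s, Re = 7.71×10^5, f = 0.01550, h_f = 4.09 m ≈ 4.06 m ✓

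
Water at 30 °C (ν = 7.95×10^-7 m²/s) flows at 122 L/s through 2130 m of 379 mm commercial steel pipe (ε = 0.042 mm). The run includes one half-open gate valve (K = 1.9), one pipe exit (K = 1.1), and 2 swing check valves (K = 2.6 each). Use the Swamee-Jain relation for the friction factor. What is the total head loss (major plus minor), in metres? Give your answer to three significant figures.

H_L ≈ 5.36 m

V = 4Q/(πD²) = 1.081 m/s; V²/2g = 0.05961 m
Re = 5.16×10^5, ε/D = 1.11×10^-4 → f = 0.01454 (Swamee-Jain)
Major: h_f = f(L/D)·V²/2g = 0.01454·5620·0.05961 = 4.872 m
Minor: ΣK = 8.20; h_m = ΣK·V²/2g = 0.4888 m
Total H_L = 4.872 + 0.4888 = 5.361 m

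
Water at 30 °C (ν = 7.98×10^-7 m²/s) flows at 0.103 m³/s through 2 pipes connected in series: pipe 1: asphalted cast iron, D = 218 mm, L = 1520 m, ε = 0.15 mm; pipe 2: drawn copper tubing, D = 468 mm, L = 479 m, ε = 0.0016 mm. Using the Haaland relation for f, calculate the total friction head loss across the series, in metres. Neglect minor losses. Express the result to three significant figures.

H ≈ 50.2 m

Pipe 1: V = 2.760 m/s, Re = 7.54×10^5, ε/D = 6.88×10^-4, f = 0.01846, h_1 = f(L/D)V²/2g = 49.95 m
Pipe 2: V = 0.5988 m/s, Re = 3.51×10^5, ε/D = 3.42×10^-6, f = 0.01396, h_2 = f(L/D)V²/2g = 0.2611 m
Series → Q common, losses add: H = Σh = 50.21 m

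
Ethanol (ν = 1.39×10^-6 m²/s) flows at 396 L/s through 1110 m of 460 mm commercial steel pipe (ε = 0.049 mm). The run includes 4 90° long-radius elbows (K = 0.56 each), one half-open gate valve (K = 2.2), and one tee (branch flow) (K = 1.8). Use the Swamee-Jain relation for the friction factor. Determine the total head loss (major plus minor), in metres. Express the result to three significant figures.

H_L ≈ 11.5 m

V = 4Q/(πD²) = 2.383 m/s; V²/2g = 0.2894 m
Re = 7.89×10^5, ε/D = 1.07×10^-4 → f = 0.01388 (Swamee-Jain)
Major: h_f = f(L/D)·V²/2g = 0.01388·2413·0.2894 = 9.695 m
Minor: ΣK = 6.24; h_m = ΣK·V²/2g = 1.806 m
Total H_L = 9.695 + 1.806 = 11.50 m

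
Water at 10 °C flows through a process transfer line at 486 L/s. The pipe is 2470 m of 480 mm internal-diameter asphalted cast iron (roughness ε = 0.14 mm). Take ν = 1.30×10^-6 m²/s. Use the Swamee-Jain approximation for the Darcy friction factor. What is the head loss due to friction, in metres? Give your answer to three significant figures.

V = 4Q/(πD²) = 4·0.486/(π·0.480²) = 2.686 m/s
Re = VD/ν = 2.686·0.480/1.30×10^-6 = 9.92×10^5 → turbulent
ε/D = 0.14/480 = 2.92×10^-4
Swamee-Jain: f = 0.01569
h_f = f(L/D)V²/(2g) = 0.01569·(2470/0.480)·2.686²/(2·9.81) = 29.68 m

h_f ≈ 29.7 m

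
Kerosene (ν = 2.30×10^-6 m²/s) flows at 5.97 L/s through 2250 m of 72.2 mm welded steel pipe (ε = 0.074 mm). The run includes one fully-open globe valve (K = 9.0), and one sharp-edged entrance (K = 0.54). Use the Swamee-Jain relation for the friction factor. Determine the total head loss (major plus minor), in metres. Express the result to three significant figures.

V = 4Q/(πD²) = 1.458 m/s; V²/2g = 0.1084 m
Re = 4.58×10^4, ε/D = 0.00102 → f = 0.02455 (Swamee-Jain)
Major: h_f = f(L/D)·V²/2g = 0.02455·31163·0.1084 = 82.90 m
Minor: ΣK = 9.54; h_m = ΣK·V²/2g = 1.034 m
Total H_L = 82.90 + 1.034 = 83.94 m

H_L ≈ 83.9 m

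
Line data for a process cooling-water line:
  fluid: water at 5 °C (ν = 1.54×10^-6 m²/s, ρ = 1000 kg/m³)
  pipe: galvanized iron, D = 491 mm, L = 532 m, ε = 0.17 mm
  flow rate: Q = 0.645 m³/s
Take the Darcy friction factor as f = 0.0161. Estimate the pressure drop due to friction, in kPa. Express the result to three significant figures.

Δp ≈ 101 kPa

V = 4Q/(πD²) = 4·0.645/(π·0.491²) = 3.406 m/s
h_f = f(L/D)V²/(2g) = 0.01610·(532/0.491)·3.406²/(2·9.81) = 10.32 m
Δp = ρg·h_f = 1000·9.81·10.32 = 101.2 kPa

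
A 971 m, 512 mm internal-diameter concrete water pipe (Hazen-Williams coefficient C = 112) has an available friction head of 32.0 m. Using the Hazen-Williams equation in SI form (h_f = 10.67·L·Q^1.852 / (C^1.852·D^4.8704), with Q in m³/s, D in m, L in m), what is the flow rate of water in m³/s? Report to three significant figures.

Q ≈ 0.850 m³/s

Rearranging: Q = [h_f·C^1.852·D^4.8704 / (10.67·L)]^(1/1.852)
Q = [32.0·112^1.852·0.512^4.8704 / (10.67·971)]^0.540 = 0.8496 m³/s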